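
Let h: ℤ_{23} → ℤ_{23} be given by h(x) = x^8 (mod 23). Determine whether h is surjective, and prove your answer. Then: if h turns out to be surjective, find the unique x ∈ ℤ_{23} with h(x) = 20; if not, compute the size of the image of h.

h(11): Repeated squaring mod 23: 11^1 ≡ 11, 11^2 ≡ 11² = 121 ≡ 6, 11^4 ≡ 6² = 36 ≡ 13, 11^8 ≡ 13² = 169 ≡ 8. So 11^8 ≡ 8 (mod 23).
h(12): Repeated squaring mod 23: 12^1 ≡ 12, 12^2 ≡ 12² = 144 ≡ 6, 12^4 ≡ 6² = 36 ≡ 13, 12^8 ≡ 13² = 169 ≡ 8. So 12^8 ≡ 8 (mod 23).
So h(11) = h(12) = 8 while 11 ≠ 12, so h is not injective.
A non-injective map from the 23-element set ℤ_{23} to itself takes at most 22 distinct values, so it cannot be surjective. Hence h is not surjective.
Since h is not surjective, we determine |image(h)|. Computing x^8 mod 23 for each x (by repeated squaring, reducing mod 23 at every step), the values h(0), h(1), …, h(22) are: 0, 1, 3, 6, 9, 16, 18, 12, 4, 13, 2, 8, 8, 2, 13, 4, 12, 18, 16, 9, 6, 3, 1.
The distinct values are {0, 1, 2, 3, 4, 6, 8, 9, 12, 13, 16, 18}; there are 12 of them.

12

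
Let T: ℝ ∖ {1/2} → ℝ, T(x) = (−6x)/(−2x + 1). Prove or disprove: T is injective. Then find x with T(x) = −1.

Suppose T(a) = T(b). Cross-multiplying: (−6a)(−2b + 1) = (−6b)(−2a + 1).
Expanding both sides and cancelling the symmetric terms leaves −6·(a − b) = 0. Since −6 ≠ 0, a = b. Thus T is injective.
Solving T(x) = −1: cross-multiplying gives −6x = −1(−2x + 1), which rearranges to −8x = −1, so x = 1/8.

1/8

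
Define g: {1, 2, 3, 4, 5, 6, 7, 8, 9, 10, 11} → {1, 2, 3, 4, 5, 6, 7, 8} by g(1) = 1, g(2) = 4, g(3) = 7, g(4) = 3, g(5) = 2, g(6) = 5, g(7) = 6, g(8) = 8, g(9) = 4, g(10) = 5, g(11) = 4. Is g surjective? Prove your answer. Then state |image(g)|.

Every element of the codomain has a preimage: 1 = g(1), 2 = g(5), 3 = g(4), 4 = g(2), 5 = g(6), 6 = g(7), 7 = g(3), 8 = g(8).
So g is surjective.
The image of g is {1, 2, 3, 4, 5, 6, 7, 8}, which has 8 elements.

8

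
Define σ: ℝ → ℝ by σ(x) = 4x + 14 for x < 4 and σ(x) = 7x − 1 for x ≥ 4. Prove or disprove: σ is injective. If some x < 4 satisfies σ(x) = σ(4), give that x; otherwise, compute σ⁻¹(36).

13/4

Both pieces are strictly increasing (slopes 4 and 7), so each is injective on its own interval.
The left piece maps (−∞, 4) onto (−∞, 30); the right piece maps [4, ∞) onto [27, ∞).
These images overlap. In particular σ(4) = 27 (right piece), and solving 4x + 14 = 27 on the left piece gives x = 13/4 < 4.
So σ(13/4) = σ(4) with 13/4 ≠ 4, and σ is not injective. This x = 13/4 is the requested value below 4.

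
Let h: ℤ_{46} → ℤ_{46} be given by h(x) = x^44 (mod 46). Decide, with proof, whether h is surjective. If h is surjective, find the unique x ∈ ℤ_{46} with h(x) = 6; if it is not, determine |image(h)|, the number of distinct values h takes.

h(1) = 1^44 = 1.
h(3): Repeated squaring mod 46: 3^1 ≡ 3, 3^2 ≡ 3² = 9, 3^4 ≡ 9² = 81 ≡ 35, 3^8 ≡ 35² = 1225 ≡ 29, 3^16 ≡ 29² = 841 ≡ 13, 3^32 ≡ 13² = 169 ≡ 31. Since 44 = 32 + 8 + 4, 3^44 ≡ 31·29·35: 31·29 = 899 ≡ 25, then 25·35 = 875 ≡ 1. So 3^44 ≡ 1 (mod 46).
So h(1) = h(3) = 1 while 1 ≠ 3, hence h is not injective.
A non-injective map from the 46-element set ℤ_{46} to itself takes at most 45 distinct values, so it cannot be surjective. Hence h is not surjective.
Since h is not surjective, we determine |image(h)|. Computing x^44 mod 46 for each x (by repeated squaring, reducing mod 46 at every step), the values h(0), h(1), …, h(45) are: 0, 1, 24, 1, 24, 1, 24, 1, 24, 1, 24, 1, 24, 1, 24, 1, 24, 1, 24, 1, 24, 1, 24, 23, 24, 1, 24, 1, 24, 1, 24, 1, 24, 1, 24, 1, 24, 1, 24, 1, 24, 1, 24, 1, 24, 1.
The distinct values are {0, 1, 23, 24}; there are 4 of them.

4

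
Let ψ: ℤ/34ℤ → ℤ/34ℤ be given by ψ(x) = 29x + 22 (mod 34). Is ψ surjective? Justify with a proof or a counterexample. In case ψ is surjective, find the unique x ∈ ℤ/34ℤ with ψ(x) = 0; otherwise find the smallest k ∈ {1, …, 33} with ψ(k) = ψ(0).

Since gcd(29, 34) = 1, 29 is invertible modulo 34. Euclid's algorithm: 34 = 1·29 + 5, 29 = 5·5 + 4, 5 = 1·4 + 1; back-substituting gives 1 = 27·29 − 23·34, so 29⁻¹ ≡ 27 (mod 34).
For any y ∈ ℤ/34ℤ, x = 27(y − 22) mod 34 satisfies ψ(x) = 29·27(y − 22) + 22 ≡ y (since 29·27 ≡ 1 mod 34). So every y has a preimage.
So ψ is surjective.
Since ψ is surjective, we compute ψ⁻¹(0): solve 29x + 22 ≡ 0 (mod 34), i.e. 29x ≡ 12 (mod 34).
Multiplying by 29⁻¹ = 27 gives x ≡ 27·12 = 324 = 9·34 + 18 ≡ 18 (mod 34).
Check: ψ(18) = 29·18 + 22 = 544 = 16·34 + 0 ≡ 0 (mod 34).

18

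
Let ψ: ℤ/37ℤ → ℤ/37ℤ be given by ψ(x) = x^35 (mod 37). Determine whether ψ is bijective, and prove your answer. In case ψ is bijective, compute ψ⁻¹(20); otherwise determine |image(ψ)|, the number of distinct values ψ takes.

13

Since 37 is prime, the nonzero elements of ℤ/37ℤ form a cyclic group of order 36.
As gcd(35, 36) = 1, raising to the 35th power is a bijection on this group: if u^35 ≡ v^35 then (uv^{−1})^35 = 1, and the only element of order dividing gcd(35, 36) = 1 is 1, so u = v.
With ψ(0) = 0 this makes ψ injective on all of ℤ/37ℤ, hence bijective (finite equal-size domain and codomain). In particular ψ is bijective.
Since ψ is bijective, we find the preimage of 20. The inverse of x ↦ x^35 on (ℤ/37ℤ)^× is x ↦ x^35, because 35·35 = 1225 = 34·36 + 1 ≡ 1 (mod 36) and x^{36} = 1 for x ≠ 0 (Fermat). So ψ⁻¹(20) = 20^35 mod 37.
Repeated squaring mod 37: 20^1 ≡ 20, 20^2 ≡ 20² = 400 ≡ 30, 20^4 ≡ 30² = 900 ≡ 12, 20^8 ≡ 12² = 144 ≡ 33, 20^16 ≡ 33² = 1089 ≡ 16, 20^32 ≡ 16² = 256 ≡ 34. Since 35 = 32 + 2 + 1, 20^35 ≡ 34·30·20: 34·30 = 1020 ≡ 21, then 21·20 = 420 ≡ 13. So 20^35 ≡ 13 (mod 37).
Hence ψ⁻¹(20) = 13.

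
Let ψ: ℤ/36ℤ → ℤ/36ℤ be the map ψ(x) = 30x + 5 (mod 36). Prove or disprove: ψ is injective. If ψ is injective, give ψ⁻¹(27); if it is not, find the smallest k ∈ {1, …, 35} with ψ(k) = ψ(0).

Recall that ψ is injective if ψ(x_1) = ψ(x_2) implies x_1 = x_2.
We have gcd(30, 36) = 6 > 1. Taking x_1 = 0 and x_2 = 6: ψ(0) = 5 and ψ(6) = 30·6 + 5 = 185 ≡ 5 (mod 36).
So ψ(0) = ψ(6) while 0 ≠ 6, hence ψ is not injective.
Since ψ is not injective, we find the least positive k with ψ(k) = ψ(0): this means 30k ≡ 0 (mod 36), i.e. 36 ∣ 30k. Since gcd(30, 36) = 6, dividing through by 6 this holds exactly when 6 ∣ 5k, and as gcd(5, 6) = 1, exactly when 6 ∣ k.
The smallest positive such k is 6.

6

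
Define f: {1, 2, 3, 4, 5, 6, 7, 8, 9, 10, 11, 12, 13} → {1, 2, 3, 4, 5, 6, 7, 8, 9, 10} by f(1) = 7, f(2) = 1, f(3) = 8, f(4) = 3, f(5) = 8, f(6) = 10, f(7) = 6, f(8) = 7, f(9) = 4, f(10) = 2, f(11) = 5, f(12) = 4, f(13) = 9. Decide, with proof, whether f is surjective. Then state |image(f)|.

Every element of the codomain has a preimage: 1 = f(2), 2 = f(10), 3 = f(4), 4 = f(9), 5 = f(11), 6 = f(7), 7 = f(1), 8 = f(3), 9 = f(13), 10 = f(6).
Therefore f is surjective.
The image of f is {1, 2, 3, 4, 5, 6, 7, 8, 9, 10}, which has 10 elements.

10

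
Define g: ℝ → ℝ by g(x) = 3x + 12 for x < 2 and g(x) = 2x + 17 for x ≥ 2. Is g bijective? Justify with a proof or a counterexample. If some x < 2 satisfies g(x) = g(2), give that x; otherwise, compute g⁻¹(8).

Both pieces are strictly increasing (slopes 3 and 2), so each is injective on its own interval.
The left piece maps (−∞, 2) onto (−∞, 18); the right piece maps [2, ∞) onto [21, ∞).
The images leave a gap (18 has no preimage), so g is not surjective, hence not bijective.
Because the two images are disjoint, no x < 2 has g(x) = g(2), so we compute g⁻¹(8): 8 lies in (−∞, 18), so solve 3x + 12 = 8: x = (8 − 12)/3 = −4/3.

-4/3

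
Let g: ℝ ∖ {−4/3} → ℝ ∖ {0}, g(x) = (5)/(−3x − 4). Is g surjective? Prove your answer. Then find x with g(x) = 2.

For any y ≠ 0, solving y(−3x − 4) = 5 for x gives a well-defined x ≠ −4/3. So g is surjective.
Solving g(x) = 2: cross-multiplying gives 5 = 2(−3x − 4), which rearranges to 6x = −13, so x = −13/6.

-13/6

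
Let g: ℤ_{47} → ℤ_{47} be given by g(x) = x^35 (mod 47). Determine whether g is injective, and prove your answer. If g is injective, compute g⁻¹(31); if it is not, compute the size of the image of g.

Since 47 is prime, the nonzero elements of ℤ_{47} form a cyclic group of order 46.
As gcd(35, 46) = 1, raising to the 35th power is a bijection on this group: if s^35 ≡ t^35 then (st^{−1})^35 = 1, and the only element of order dividing gcd(35, 46) = 1 is 1, so s = t.
With g(0) = 0 this makes g injective on all of ℤ_{47}, hence bijective (finite equal-size domain and codomain). In particular g is injective.
Since g is injective, we find the preimage of 31. The inverse of x ↦ x^35 on (ℤ_{47})^× is x ↦ x^25, because 35·25 = 875 = 19·46 + 1 ≡ 1 (mod 46) and x^{46} = 1 for x ≠ 0 (Fermat). So g⁻¹(31) = 31^25 mod 47.
Repeated squaring mod 47: 31^1 ≡ 31, 31^2 ≡ 31² = 961 ≡ 21, 31^4 ≡ 21² = 441 ≡ 18, 31^8 ≡ 18² = 324 ≡ 42, 31^16 ≡ 42² = 1764 ≡ 25. Since 25 = 16 + 8 + 1, 31^25 ≡ 25·42·31: 25·42 = 1050 ≡ 16, then 16·31 = 496 ≡ 26. So 31^25 ≡ 26 (mod 47).
Hence g⁻¹(31) = 26.

26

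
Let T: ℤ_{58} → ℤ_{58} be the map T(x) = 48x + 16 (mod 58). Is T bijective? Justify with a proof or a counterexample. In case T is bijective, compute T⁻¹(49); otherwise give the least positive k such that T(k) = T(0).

29

Recall: T is injective when T(u) = T(v) forces u = v.
We have gcd(48, 58) = 2 > 1. Taking u = 0 and v = 29: T(0) = 16 and T(29) = 48·29 + 16 = 1408 ≡ 16 (mod 58).
So T(0) = T(29) while 0 ≠ 29, so T is not injective, hence not bijective.
Since T is not bijective, we find the least positive k with T(k) = T(0): this means 48k ≡ 0 (mod 58), i.e. 58 ∣ 48k. Since gcd(48, 58) = 2, dividing through by 2 this holds exactly when 29 ∣ 24k, and as gcd(24, 29) = 1, exactly when 29 ∣ k.
The smallest positive such k is 29.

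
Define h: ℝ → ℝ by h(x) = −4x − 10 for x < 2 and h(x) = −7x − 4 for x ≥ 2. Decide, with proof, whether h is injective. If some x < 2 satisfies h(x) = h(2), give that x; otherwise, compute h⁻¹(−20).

16/7

Both pieces are strictly decreasing (slopes −4 and −7), so each is injective on its own interval.
The left piece maps (−∞, 2) onto (−18, ∞); the right piece maps [2, ∞) onto (−∞, −18].
These images are disjoint, so no value is attained by both pieces. Hence h is injective.
Because the two images are disjoint, no x < 2 has h(x) = h(2), so we compute h⁻¹(−20): −20 lies in (−∞, −18], so solve −7x − 4 = −20: x = (−20 + 4)/(−7) = 16/7.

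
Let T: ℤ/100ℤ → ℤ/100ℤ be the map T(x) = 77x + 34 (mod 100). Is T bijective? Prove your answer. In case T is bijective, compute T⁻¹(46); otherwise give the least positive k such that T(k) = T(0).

Recall that T is injective if T(s) = T(t) implies s = t.
If T(s) = T(t), then 77s ≡ 77t (mod 100). Because gcd(77, 100) = 1, we may cancel 77 to get s ≡ t (mod 100).
We now compute 77⁻¹ mod 100 explicitly. Euclid's algorithm: 100 = 1·77 + 23, 77 = 3·23 + 8, 23 = 2·8 + 7, 8 = 1·7 + 1; back-substituting gives 1 = 13·77 − 10·100, so 77⁻¹ ≡ 13 (mod 100).
For any y ∈ ℤ/100ℤ, x = 13(y − 34) mod 100 satisfies T(x) = 77·13(y − 34) + 34 ≡ y (since 77·13 ≡ 1 mod 100). So every y has a preimage.
So T is bijective.
Since T is bijective, we find T⁻¹(46): we need 77x ≡ 46 − 34 ≡ 12 (mod 100). Using 77⁻¹ = 13: x ≡ 13·12 = 156 = 1·100 + 56, so x = 56.
Check: T(56) = 77·56 + 34 = 4346 = 43·100 + 46 ≡ 46 (mod 100).

56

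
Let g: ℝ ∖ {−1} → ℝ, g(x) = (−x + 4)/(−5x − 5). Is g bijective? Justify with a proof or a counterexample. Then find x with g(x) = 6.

-34/29

If g(x) = 1/5, cross-multiplying gives −5(−x + 4) = −1(−5x − 5), which simplifies to −20 = 5 — false.  So 1/5 has no preimage and g is not surjective.
So g is not bijective.
Solving g(x) = 6: cross-multiplying gives −x + 4 = 6(−5x − 5), which rearranges to 29x = −34, so x = −34/29.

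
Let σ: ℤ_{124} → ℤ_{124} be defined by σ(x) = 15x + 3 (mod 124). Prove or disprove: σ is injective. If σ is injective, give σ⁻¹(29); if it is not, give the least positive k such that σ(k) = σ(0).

10

If σ(x_1) = σ(x_2), then 15x_1 ≡ 15x_2 (mod 124). Because gcd(15, 124) = 1, we may cancel 15 to get x_1 ≡ x_2 (mod 124).
Hence σ is injective.
We now compute 15⁻¹ mod 124 explicitly. Euclid's algorithm: 124 = 8·15 + 4, 15 = 3·4 + 3, 4 = 1·3 + 1; back-substituting gives 1 = 91·15 − 11·124, so 15⁻¹ ≡ 91 (mod 124).
Since σ is injective, we find σ⁻¹(29): we need 15x ≡ 29 − 3 ≡ 26 (mod 124). Using 15⁻¹ = 91: x ≡ 91·26 = 2366 = 19·124 + 10, so x = 10.
Check: σ(10) = 15·10 + 3 = 153 = 1·124 + 29 ≡ 29 (mod 124).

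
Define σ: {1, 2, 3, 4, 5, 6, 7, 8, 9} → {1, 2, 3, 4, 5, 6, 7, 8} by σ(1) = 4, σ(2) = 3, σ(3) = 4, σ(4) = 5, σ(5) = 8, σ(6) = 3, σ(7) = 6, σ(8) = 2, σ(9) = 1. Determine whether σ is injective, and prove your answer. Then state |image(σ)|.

σ(1) = 4 = σ(3) with 1 ≠ 3, so σ is not injective.
The image of σ is {1, 2, 3, 4, 5, 6, 8}, which has 7 elements.

7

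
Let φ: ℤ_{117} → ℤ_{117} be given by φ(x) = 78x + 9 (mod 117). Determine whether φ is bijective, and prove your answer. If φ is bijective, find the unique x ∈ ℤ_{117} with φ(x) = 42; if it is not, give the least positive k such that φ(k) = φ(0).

We have gcd(78, 117) = 39 > 1. Taking x_1 = 0 and x_2 = 3: φ(0) = 9 and φ(3) = 78·3 + 9 = 243 ≡ 9 (mod 117).
So φ(0) = φ(3) while 0 ≠ 3, therefore φ is not injective, hence not bijective.
Since φ is not bijective, we find the least positive k with φ(k) = φ(0): this means 78k ≡ 0 (mod 117), i.e. 117 ∣ 78k. Since gcd(78, 117) = 39, dividing through by 39 this holds exactly when 3 ∣ 2k, and as gcd(2, 3) = 1, exactly when 3 ∣ k.
The smallest positive such k is 3.

3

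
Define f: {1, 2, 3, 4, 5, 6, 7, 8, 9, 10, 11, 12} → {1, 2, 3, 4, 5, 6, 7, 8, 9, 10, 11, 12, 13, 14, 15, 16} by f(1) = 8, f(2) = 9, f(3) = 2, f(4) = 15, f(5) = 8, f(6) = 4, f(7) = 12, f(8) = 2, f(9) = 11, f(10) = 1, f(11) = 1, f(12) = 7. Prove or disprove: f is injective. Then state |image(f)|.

f(1) = 8 = f(5) with 1 ≠ 5, so f is not injective.
The image of f is {1, 2, 4, 7, 8, 9, 11, 12, 15}, which has 9 elements.

9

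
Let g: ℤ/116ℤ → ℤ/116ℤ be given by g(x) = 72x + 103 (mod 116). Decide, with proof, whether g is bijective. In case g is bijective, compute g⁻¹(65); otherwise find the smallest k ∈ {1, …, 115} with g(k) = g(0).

29

Recall: g is injective when g(u) = g(v) forces u = v.
We have gcd(72, 116) = 4 > 1. Taking u = 0 and v = 29: g(0) = 103 and g(29) = 72·29 + 103 = 2191 ≡ 103 (mod 116).
So g(0) = g(29) while 0 ≠ 29, thus g is not injective, hence not bijective.
Since g is not bijective, we find the least positive k with g(k) = g(0): this means 72k ≡ 0 (mod 116), i.e. 116 ∣ 72k. Since gcd(72, 116) = 4, dividing through by 4 this holds exactly when 29 ∣ 18k, and as gcd(18, 29) = 1, exactly when 29 ∣ k.
The smallest positive such k is 29.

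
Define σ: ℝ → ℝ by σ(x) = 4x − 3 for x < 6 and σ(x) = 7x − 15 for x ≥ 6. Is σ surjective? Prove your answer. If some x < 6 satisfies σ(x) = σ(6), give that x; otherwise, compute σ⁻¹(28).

Both pieces are strictly increasing (slopes 4 and 7), so each is injective on its own interval.
The left piece maps (−∞, 6) onto (−∞, 21); the right piece maps [6, ∞) onto [27, ∞).
The union (−∞, 21) ∪ [27, ∞) omits the interval between 21 and 27; in particular 21 has no preimage. So σ is not surjective.
Because the two images are disjoint, no x < 6 has σ(x) = σ(6), so we compute σ⁻¹(28): 28 lies in [27, ∞), so solve 7x − 15 = 28: x = (28 + 15)/7 = 43/7.

43/7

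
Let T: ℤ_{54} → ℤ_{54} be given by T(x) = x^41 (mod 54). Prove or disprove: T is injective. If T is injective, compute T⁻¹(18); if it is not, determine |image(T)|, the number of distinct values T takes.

38

T(0) = 0^41 = 0.
T(6): Repeated squaring mod 54: 6^1 ≡ 6, 6^2 ≡ 6² = 36, 6^4 ≡ 36² = 1296 ≡ 0, 6^8 ≡ 0² = 0, 6^16 ≡ 0² = 0, 6^32 ≡ 0² = 0. Since 41 = 32 + 8 + 1, 6^41 ≡ 0·0·6: 0·0 = 0, then 0·6 = 0. So 6^41 ≡ 0 (mod 54).
So T(0) = T(6) = 0 while 0 ≠ 6, hence T is not injective.
Since T is not injective, we determine |image(T)|. Computing x^41 mod 54 for each x (by repeated squaring, reducing mod 54 at every step), the values T(0), T(1), …, T(53) are: 0, 1, 32, 27, 52, 47, 0, 13, 44, 27, 46, 23, 0, 43, 38, 27, 4, 35, 0, 37, 14, 27, 34, 29, 0, 49, 26, 27, 28, 5, 0, 25, 20, 27, 40, 17, 0, 19, 50, 27, 16, 11, 0, 31, 8, 27, 10, 41, 0, 7, 2, 27, 22, 53.
The distinct values are {0, 1, 2, 4, 5, 7, 8, 10, 11, 13, 14, 16, 17, 19, 20, 22, 23, 25, 26, 27, 28, 29, 31, 32, 34, 35, 37, 38, 40, 41, 43, 44, 46, 47, 49, 50, 52, 53}; there are 38 of them.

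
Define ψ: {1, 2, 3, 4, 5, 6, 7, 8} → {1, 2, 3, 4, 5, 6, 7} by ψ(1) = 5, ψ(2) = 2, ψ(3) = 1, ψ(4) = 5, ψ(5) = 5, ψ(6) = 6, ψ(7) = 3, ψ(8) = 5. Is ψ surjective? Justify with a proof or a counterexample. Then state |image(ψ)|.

5

No element maps to 4, so ψ is not surjective.
The image of ψ is {1, 2, 3, 5, 6}, which has 5 elements.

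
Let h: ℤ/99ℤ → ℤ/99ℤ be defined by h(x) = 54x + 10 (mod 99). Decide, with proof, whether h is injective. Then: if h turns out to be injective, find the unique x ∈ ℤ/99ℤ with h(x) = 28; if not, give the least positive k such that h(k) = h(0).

11

We have gcd(54, 99) = 9 > 1. Taking a = 0 and b = 11: h(0) = 10 and h(11) = 54·11 + 10 = 604 ≡ 10 (mod 99).
So h(0) = h(11) while 0 ≠ 11, therefore h is not injective.
Since h is not injective, we find the least positive k with h(k) = h(0): this means 54k ≡ 0 (mod 99), i.e. 99 ∣ 54k. Since gcd(54, 99) = 9, dividing through by 9 this holds exactly when 11 ∣ 6k, and as gcd(6, 11) = 1, exactly when 11 ∣ k.
The smallest positive such k is 11.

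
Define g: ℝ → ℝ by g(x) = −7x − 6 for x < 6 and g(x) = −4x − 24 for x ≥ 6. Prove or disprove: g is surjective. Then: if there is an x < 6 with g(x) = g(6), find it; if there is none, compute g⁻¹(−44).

38/7

Both pieces are strictly decreasing (slopes −7 and −4), so each is injective on its own interval.
The left piece maps (−∞, 6) onto (−48, ∞); the right piece maps [6, ∞) onto (−∞, −48].
These images together cover ℝ, so g is surjective.
Because the two images are disjoint, no x < 6 has g(x) = g(6), so we compute g⁻¹(−44): −44 lies in (−48, ∞), so solve −7x − 6 = −44: x = (−44 + 6)/(−7) = 38/7.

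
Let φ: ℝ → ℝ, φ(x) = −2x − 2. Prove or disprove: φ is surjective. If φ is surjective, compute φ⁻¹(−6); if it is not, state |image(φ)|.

2

For any y ∈ ℝ, x = (y + 2)/(−2) satisfies φ(x) = y.
Thus φ is surjective.
Since φ is surjective, we compute φ⁻¹(−6) = (−6 + 2)/(−2) = 2.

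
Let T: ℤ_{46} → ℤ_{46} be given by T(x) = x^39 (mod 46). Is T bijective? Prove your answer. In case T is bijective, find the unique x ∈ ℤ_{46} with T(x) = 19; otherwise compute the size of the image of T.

7

Computing x^39 mod 46 for each x (by repeated squaring, reducing mod 46 at every step), the values T(0), T(1), …, T(45) are: 0, 1, 18, 39, 2, 15, 12, 19, 36, 3, 40, 37, 32, 29, 20, 33, 4, 11, 8, 21, 30, 5, 22, 23, 24, 41, 16, 25, 38, 35, 42, 13, 26, 17, 14, 9, 6, 43, 10, 27, 34, 31, 44, 7, 28, 45.
Every element of ℤ_{46} appears exactly once in this list, so T is a bijection, and in particular bijective.
Since T is bijective, we read off the preimage of 19 from the same table: T(7) = 19, so T⁻¹(19) = 7.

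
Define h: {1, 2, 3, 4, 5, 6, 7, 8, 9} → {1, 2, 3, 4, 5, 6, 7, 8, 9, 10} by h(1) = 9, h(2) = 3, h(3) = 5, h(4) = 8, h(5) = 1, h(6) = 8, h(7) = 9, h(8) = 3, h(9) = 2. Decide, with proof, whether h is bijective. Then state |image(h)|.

h(4) = 8 = h(6) with 4 ≠ 6, so h is not injective, hence not bijective.
The image of h is {1, 2, 3, 5, 8, 9}, which has 6 elements.

6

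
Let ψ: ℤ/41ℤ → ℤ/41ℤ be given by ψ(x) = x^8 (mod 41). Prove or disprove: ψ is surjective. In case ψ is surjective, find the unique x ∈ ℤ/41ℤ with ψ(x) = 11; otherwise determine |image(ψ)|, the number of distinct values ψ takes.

ψ(1) = 1^8 = 1.
ψ(3): Repeated squaring mod 41: 3^1 ≡ 3, 3^2 ≡ 3² = 9, 3^4 ≡ 9² = 81 ≡ 40, 3^8 ≡ 40² = 1600 ≡ 1. So 3^8 ≡ 1 (mod 41).
So ψ(1) = ψ(3) = 1 while 1 ≠ 3, thus ψ is not injective.
A non-injective map from the 41-element set ℤ/41ℤ to itself takes at most 40 distinct values, so it cannot be surjective. Therefore ψ is not surjective.
Since ψ is not surjective, we determine |image(ψ)|. Computing x^8 mod 41 for each x (by repeated squaring, reducing mod 41 at every step), the values ψ(0), ψ(1), …, ψ(40) are: 0, 1, 10, 1, 18, 18, 10, 37, 16, 1, 16, 16, 18, 10, 1, 18, 37, 16, 10, 37, 37, 37, 37, 10, 16, 37, 18, 1, 10, 18, 16, 16, 1, 16, 37, 10, 18, 18, 1, 10, 1.
The distinct values are {0, 1, 10, 16, 18, 37}; there are 6 of them.

6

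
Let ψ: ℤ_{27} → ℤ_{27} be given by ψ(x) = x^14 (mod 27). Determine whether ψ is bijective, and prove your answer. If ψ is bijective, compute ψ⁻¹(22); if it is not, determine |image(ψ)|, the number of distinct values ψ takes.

ψ(0) = 0^14 = 0.
ψ(3): Repeated squaring mod 27: 3^1 ≡ 3, 3^2 ≡ 3² = 9, 3^4 ≡ 9² = 81 ≡ 0, 3^8 ≡ 0² = 0. Since 14 = 8 + 4 + 2, 3^14 ≡ 0·0·9: 0·0 = 0, then 0·9 = 0. So 3^14 ≡ 0 (mod 27).
So ψ(0) = ψ(3) = 0 while 0 ≠ 3, therefore ψ is not injective, hence not bijective.
Since ψ is not bijective, we determine |image(ψ)|. Computing x^14 mod 27 for each x (by repeated squaring, reducing mod 27 at every step), the values ψ(0), ψ(1), …, ψ(26) are: 0, 1, 22, 0, 25, 7, 0, 13, 10, 0, 19, 4, 0, 16, 16, 0, 4, 19, 0, 10, 13, 0, 7, 25, 0, 22, 1.
The distinct values are {0, 1, 4, 7, 10, 13, 16, 19, 22, 25}; there are 10 of them.

10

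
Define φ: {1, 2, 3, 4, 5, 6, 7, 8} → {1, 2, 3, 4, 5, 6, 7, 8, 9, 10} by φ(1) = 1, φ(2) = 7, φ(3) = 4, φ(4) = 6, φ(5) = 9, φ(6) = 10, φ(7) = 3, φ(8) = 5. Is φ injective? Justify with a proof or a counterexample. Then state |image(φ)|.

8

The values φ(1), …, φ(8) are 1, 7, 4, 6, 9, 10, 3, 5 — all distinct.
So φ(a) = φ(b) only when a = b, and φ is injective.
The image of φ is {1, 3, 4, 5, 6, 7, 9, 10}, which has 8 elements.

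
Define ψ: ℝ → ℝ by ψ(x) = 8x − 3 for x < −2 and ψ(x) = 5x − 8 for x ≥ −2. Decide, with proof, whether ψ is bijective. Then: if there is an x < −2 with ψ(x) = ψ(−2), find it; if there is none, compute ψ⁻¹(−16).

-8/5

Both pieces are strictly increasing (slopes 8 and 5), so each is injective on its own interval.
The left piece maps (−∞, −2) onto (−∞, −19); the right piece maps [−2, ∞) onto [−18, ∞).
The images leave a gap (−19 has no preimage), so ψ is not surjective, hence not bijective.
Because the two images are disjoint, no x < −2 has ψ(x) = ψ(−2), so we compute ψ⁻¹(−16): −16 lies in [−18, ∞), so solve 5x − 8 = −16: x = (−16 + 8)/5 = −8/5.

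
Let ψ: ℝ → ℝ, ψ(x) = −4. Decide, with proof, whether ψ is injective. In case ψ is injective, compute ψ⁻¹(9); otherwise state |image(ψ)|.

1

ψ(0) = −4 = ψ(1) with 0 ≠ 1, so ψ is not injective.
Since ψ is not injective, we state |image(ψ)|: the image of ψ is {−4}, which has 1 element.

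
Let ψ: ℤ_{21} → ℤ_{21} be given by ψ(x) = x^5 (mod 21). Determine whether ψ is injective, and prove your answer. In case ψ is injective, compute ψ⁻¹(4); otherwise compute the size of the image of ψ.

16

Computing x^5 mod 21 for each x (by repeated squaring, reducing mod 21 at every step), the values ψ(0), ψ(1), …, ψ(20) are: 0, 1, 11, 12, 16, 17, 6, 7, 8, 18, 19, 2, 3, 13, 14, 15, 4, 5, 9, 10, 20.
Every element of ℤ_{21} appears exactly once in this list, so ψ is a bijection, and in particular injective.
Since ψ is injective, we read off the preimage of 4 from the same table: ψ(16) = 4, so ψ⁻¹(4) = 16.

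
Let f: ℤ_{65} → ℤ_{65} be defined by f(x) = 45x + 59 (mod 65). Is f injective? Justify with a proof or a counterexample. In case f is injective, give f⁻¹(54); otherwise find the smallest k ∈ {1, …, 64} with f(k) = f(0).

13

We have gcd(45, 65) = 5 > 1. Taking x_1 = 0 and x_2 = 13: f(0) = 59 and f(13) = 45·13 + 59 = 644 ≡ 59 (mod 65).
So f(0) = f(13) while 0 ≠ 13, hence f is not injective.
Since f is not injective, we find the least positive k with f(k) = f(0): this means 45k ≡ 0 (mod 65), i.e. 65 ∣ 45k. Since gcd(45, 65) = 5, dividing through by 5 this holds exactly when 13 ∣ 9k, and as gcd(9, 13) = 1, exactly when 13 ∣ k.
The smallest positive such k is 13.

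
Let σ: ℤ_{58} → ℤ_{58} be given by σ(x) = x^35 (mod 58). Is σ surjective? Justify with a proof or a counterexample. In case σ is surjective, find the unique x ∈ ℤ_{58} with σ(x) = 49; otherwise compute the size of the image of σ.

10

σ(4): Repeated squaring mod 58: 4^1 ≡ 4, 4^2 ≡ 4² = 16, 4^4 ≡ 16² = 256 ≡ 24, 4^8 ≡ 24² = 576 ≡ 54, 4^16 ≡ 54² = 2916 ≡ 16, 4^32 ≡ 16² = 256 ≡ 24. Since 35 = 32 + 2 + 1, 4^35 ≡ 24·16·4: 24·16 = 384 ≡ 36, then 36·4 = 144 ≡ 28. So 4^35 ≡ 28 (mod 58).
σ(6): Repeated squaring mod 58: 6^1 ≡ 6, 6^2 ≡ 6² = 36, 6^4 ≡ 36² = 1296 ≡ 20, 6^8 ≡ 20² = 400 ≡ 52, 6^16 ≡ 52² = 2704 ≡ 36, 6^32 ≡ 36² = 1296 ≡ 20. Since 35 = 32 + 2 + 1, 6^35 ≡ 20·36·6: 20·36 = 720 ≡ 24, then 24·6 = 144 ≡ 28. So 6^35 ≡ 28 (mod 58).
So σ(4) = σ(6) = 28 while 4 ≠ 6, so σ is not injective.
A non-injective map from the 58-element set ℤ_{58} to itself takes at most 57 distinct values, so it cannot be surjective. Thus σ is not surjective.
Since σ is not surjective, we determine |image(σ)|. Computing x^35 mod 58 for each x (by repeated squaring, reducing mod 58 at every step), the values σ(0), σ(1), …, σ(57) are: 0, 1, 12, 41, 28, 57, 28, 1, 46, 57, 46, 41, 46, 57, 12, 17, 30, 41, 46, 41, 30, 41, 28, 1, 30, 1, 46, 17, 28, 29, 30, 41, 12, 57, 28, 57, 30, 17, 28, 17, 12, 17, 28, 41, 46, 1, 12, 17, 12, 1, 12, 57, 30, 1, 30, 17, 46, 57.
The distinct values are {0, 1, 12, 17, 28, 29, 30, 41, 46, 57}; there are 10 of them.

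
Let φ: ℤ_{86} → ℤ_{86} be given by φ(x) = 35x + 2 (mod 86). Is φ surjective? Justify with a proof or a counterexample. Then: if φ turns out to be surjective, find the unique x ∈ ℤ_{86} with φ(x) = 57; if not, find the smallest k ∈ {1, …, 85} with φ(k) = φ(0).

Since gcd(35, 86) = 1, 35 is invertible modulo 86. Euclid's algorithm: 86 = 2·35 + 16, 35 = 2·16 + 3, 16 = 5·3 + 1; back-substituting gives 1 = 59·35 − 24·86, so 35⁻¹ ≡ 59 (mod 86).
Then y ↦ 59(y − 2) is a two-sided inverse to φ, so every y ∈ ℤ_{86} has a preimage.
Thus φ is surjective.
Since φ is surjective, we find φ⁻¹(57): we need 35x ≡ 57 − 2 ≡ 55 (mod 86). Using 35⁻¹ = 59: x ≡ 59·55 = 3245 = 37·86 + 63, so x = 63.
Check: φ(63) = 35·63 + 2 = 2207 = 25·86 + 57 ≡ 57 (mod 86).

63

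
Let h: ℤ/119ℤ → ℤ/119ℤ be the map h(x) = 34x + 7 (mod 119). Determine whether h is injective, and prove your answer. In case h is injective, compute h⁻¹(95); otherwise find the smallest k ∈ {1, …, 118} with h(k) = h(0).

Recall that h is injective if h(a) = h(b) implies a = b.
We have gcd(34, 119) = 17 > 1. Taking a = 0 and b = 7: h(0) = 7 and h(7) = 34·7 + 7 = 245 ≡ 7 (mod 119).
So h(0) = h(7) while 0 ≠ 7, therefore h is not injective.
Since h is not injective, we find the least positive k with h(k) = h(0): this means 34k ≡ 0 (mod 119), i.e. 119 ∣ 34k. Since gcd(34, 119) = 17, dividing through by 17 this holds exactly when 7 ∣ 2k, and as gcd(2, 7) = 1, exactly when 7 ∣ k.
The smallest positive such k is 7.

7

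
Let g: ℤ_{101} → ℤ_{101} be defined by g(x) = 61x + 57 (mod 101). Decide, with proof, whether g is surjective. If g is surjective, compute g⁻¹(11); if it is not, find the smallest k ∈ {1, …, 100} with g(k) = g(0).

87

Since gcd(61, 101) = 1, 61 is invertible modulo 101. Euclid's algorithm: 101 = 1·61 + 40, 61 = 1·40 + 21, 40 = 1·21 + 19, 21 = 1·19 + 2, 19 = 9·2 + 1; back-substituting gives 1 = 53·61 − 32·101, so 61⁻¹ ≡ 53 (mod 101).
Then y ↦ 53(y − 57) is a two-sided inverse to g, so every y ∈ ℤ_{101} has a preimage.
So g is surjective.
Since g is surjective, we compute g⁻¹(11): solve 61x + 57 ≡ 11 (mod 101), i.e. 61x ≡ 55 (mod 101).
Multiplying by 61⁻¹ = 53 gives x ≡ 53·55 = 2915 = 28·101 + 87 ≡ 87 (mod 101).
Check: g(87) = 61·87 + 57 = 5364 = 53·101 + 11 ≡ 11 (mod 101).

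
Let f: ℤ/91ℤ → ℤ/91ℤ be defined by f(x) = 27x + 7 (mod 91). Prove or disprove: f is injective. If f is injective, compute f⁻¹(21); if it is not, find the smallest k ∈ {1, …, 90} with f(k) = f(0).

14

Suppose f(s) = f(t) in ℤ/91ℤ. Then 27s + 7 ≡ 27t + 7 (mod 91), thus 27(s − t) ≡ 0 (mod 91).
Since gcd(27, 91) = 1, 27 is invertible modulo 91, therefore s − t ≡ 0 (mod 91), i.e. s = t.
Therefore f is injective.
We now compute 27⁻¹ mod 91 explicitly. Euclid's algorithm: 91 = 3·27 + 10, 27 = 2·10 + 7, 10 = 1·7 + 3, 7 = 2·3 + 1; back-substituting gives 1 = 27·27 − 8·91, so 27⁻¹ ≡ 27 (mod 91).
Since f is injective, we find f⁻¹(21): we need 27x ≡ 21 − 7 ≡ 14 (mod 91). Using 27⁻¹ = 27: x ≡ 27·14 = 378 = 4·91 + 14, so x = 14.
Check: f(14) = 27·14 + 7 = 385 = 4·91 + 21 ≡ 21 (mod 91).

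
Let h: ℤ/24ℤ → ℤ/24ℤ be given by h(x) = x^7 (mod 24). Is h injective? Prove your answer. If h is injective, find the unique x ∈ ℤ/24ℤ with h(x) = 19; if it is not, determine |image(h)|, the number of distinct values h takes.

h(0) = 0^7 = 0.
h(6): Repeated squaring mod 24: 6^1 ≡ 6, 6^2 ≡ 6² = 36 ≡ 12, 6^4 ≡ 12² = 144 ≡ 0. Since 7 = 4 + 2 + 1, 6^7 ≡ 0·12·6: 0·12 = 0, then 0·6 = 0. So 6^7 ≡ 0 (mod 24).
So h(0) = h(6) = 0 while 0 ≠ 6, hence h is not injective.
Since h is not injective, we determine |image(h)|. Computing x^7 mod 24 for each x (by repeated squaring, reducing mod 24 at every step), the values h(0), h(1), …, h(23) are: 0, 1, 8, 3, 16, 5, 0, 7, 8, 9, 16, 11, 0, 13, 8, 15, 16, 17, 0, 19, 8, 21, 16, 23.
The distinct values are {0, 1, 3, 5, 7, 8, 9, 11, 13, 15, 16, 17, 19, 21, 23}; there are 15 of them.

15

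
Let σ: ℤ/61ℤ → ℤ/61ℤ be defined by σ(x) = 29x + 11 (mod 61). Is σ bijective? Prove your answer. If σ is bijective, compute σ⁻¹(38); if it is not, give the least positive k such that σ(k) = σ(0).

43

If σ(s) = σ(t), then 29s ≡ 29t (mod 61). Because gcd(29, 61) = 1, we may cancel 29 to get s ≡ t (mod 61).
We now compute 29⁻¹ mod 61 explicitly. Euclid's algorithm: 61 = 2·29 + 3, 29 = 9·3 + 2, 3 = 1·2 + 1; back-substituting gives 1 = 40·29 − 19·61, so 29⁻¹ ≡ 40 (mod 61).
Then y ↦ 40(y − 11) is a two-sided inverse to σ, so every y ∈ ℤ/61ℤ has a preimage.
Thus σ is bijective.
Since σ is bijective, we find σ⁻¹(38): we need 29x ≡ 38 − 11 ≡ 27 (mod 61). Using 29⁻¹ = 40: x ≡ 40·27 = 1080 = 17·61 + 43, so x = 43.
Check: σ(43) = 29·43 + 11 = 1258 = 20·61 + 38 ≡ 38 (mod 61).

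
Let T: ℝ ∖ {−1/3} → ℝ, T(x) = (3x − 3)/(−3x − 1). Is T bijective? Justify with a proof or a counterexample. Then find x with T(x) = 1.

1/3

If T(x) = −1, cross-multiplying gives −3(3x − 3) = 3(−3x − 1), which simplifies to 9 = −3 — false.  So −1 has no preimage and T is not surjective.
Thus T is not bijective.
Solving T(x) = 1: cross-multiplying gives 3x − 3 = 1(−3x − 1), which rearranges to 6x = 2, so x = 1/3.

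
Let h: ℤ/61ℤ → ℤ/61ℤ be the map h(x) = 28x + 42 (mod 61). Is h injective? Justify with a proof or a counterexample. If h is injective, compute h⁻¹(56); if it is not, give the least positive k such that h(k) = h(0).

Recall that injectivity means: for all a, b in the domain, h(a) = h(b) implies a = b.
Suppose h(a) = h(b) in ℤ/61ℤ. Then 28a + 42 ≡ 28b + 42 (mod 61), so 28(a − b) ≡ 0 (mod 61).
Since gcd(28, 61) = 1, 28 is invertible modulo 61, so a − b ≡ 0 (mod 61), i.e. a = b.
So h is injective.
We now compute 28⁻¹ mod 61 explicitly. Euclid's algorithm: 61 = 2·28 + 5, 28 = 5·5 + 3, 5 = 1·3 + 2, 3 = 1·2 + 1; back-substituting gives 1 = 24·28 − 11·61, so 28⁻¹ ≡ 24 (mod 61).
Since h is injective, we find h⁻¹(56): we need 28x ≡ 56 − 42 ≡ 14 (mod 61). Using 28⁻¹ = 24: x ≡ 24·14 = 336 = 5·61 + 31, so x = 31.
Check: h(31) = 28·31 + 42 = 910 = 14·61 + 56 ≡ 56 (mod 61).

31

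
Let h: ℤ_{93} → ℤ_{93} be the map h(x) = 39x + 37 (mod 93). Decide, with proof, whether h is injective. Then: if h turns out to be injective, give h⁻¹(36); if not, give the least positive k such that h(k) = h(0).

We have gcd(39, 93) = 3 > 1. Taking s = 0 and t = 31: h(0) = 37 and h(31) = 39·31 + 37 = 1246 ≡ 37 (mod 93).
So h(0) = h(31) while 0 ≠ 31, thus h is not injective.
Since h is not injective, we find the least positive k with h(k) = h(0): this means 39k ≡ 0 (mod 93), i.e. 93 ∣ 39k. Since gcd(39, 93) = 3, dividing through by 3 this holds exactly when 31 ∣ 13k, and as gcd(13, 31) = 1, exactly when 31 ∣ k.
The smallest positive such k is 31.

31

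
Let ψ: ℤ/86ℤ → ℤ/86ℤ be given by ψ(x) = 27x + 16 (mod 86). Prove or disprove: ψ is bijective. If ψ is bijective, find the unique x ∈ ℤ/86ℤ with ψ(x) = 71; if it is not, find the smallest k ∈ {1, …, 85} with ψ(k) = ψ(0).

53

If ψ(a) = ψ(b), then 27a ≡ 27b (mod 86). Because gcd(27, 86) = 1, we may cancel 27 to get a ≡ b (mod 86).
We now compute 27⁻¹ mod 86 explicitly. Euclid's algorithm: 86 = 3·27 + 5, 27 = 5·5 + 2, 5 = 2·2 + 1; back-substituting gives 1 = 51·27 − 16·86, so 27⁻¹ ≡ 51 (mod 86).
Then y ↦ 51(y − 16) is a two-sided inverse to ψ, so every y ∈ ℤ/86ℤ has a preimage.
Therefore ψ is bijective.
Since ψ is bijective, we compute ψ⁻¹(71): solve 27x + 16 ≡ 71 (mod 86), i.e. 27x ≡ 55 (mod 86).
Multiplying by 27⁻¹ = 51 gives x ≡ 51·55 = 2805 = 32·86 + 53 ≡ 53 (mod 86).
Check: ψ(53) = 27·53 + 16 = 1447 = 16·86 + 71 ≡ 71 (mod 86).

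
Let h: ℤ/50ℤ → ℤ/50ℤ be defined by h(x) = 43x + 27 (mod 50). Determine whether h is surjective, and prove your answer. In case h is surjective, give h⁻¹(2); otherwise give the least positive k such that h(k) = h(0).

Since gcd(43, 50) = 1, 43 is invertible modulo 50. Euclid's algorithm: 50 = 1·43 + 7, 43 = 6·7 + 1; back-substituting gives 1 = 7·43 − 6·50, so 43⁻¹ ≡ 7 (mod 50).
Then y ↦ 7(y − 27) is a two-sided inverse to h, so every y ∈ ℤ/50ℤ has a preimage.
Hence h is surjective.
Since h is surjective, we find h⁻¹(2): we need 43x ≡ 2 − 27 ≡ 25 (mod 50). Using 43⁻¹ = 7: x ≡ 7·25 = 175 = 3·50 + 25, so x = 25.
Check: h(25) = 43·25 + 27 = 1102 = 22·50 + 2 ≡ 2 (mod 50).

25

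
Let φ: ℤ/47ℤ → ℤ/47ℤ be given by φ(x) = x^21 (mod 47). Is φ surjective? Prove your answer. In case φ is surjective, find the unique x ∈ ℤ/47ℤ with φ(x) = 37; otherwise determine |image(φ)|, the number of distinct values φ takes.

Since 47 is prime, the nonzero elements of ℤ/47ℤ form a cyclic group of order 46.
As gcd(21, 46) = 1, raising to the 21st power is a bijection on this group: if u^21 ≡ v^21 then (uv^{−1})^21 = 1, and the only element of order dividing gcd(21, 46) = 1 is 1, so u = v.
With φ(0) = 0 this makes φ injective on all of ℤ/47ℤ, hence bijective (finite equal-size domain and codomain). In particular φ is surjective.
Since φ is surjective, we find the preimage of 37. The inverse of x ↦ x^21 on (ℤ/47ℤ)^× is x ↦ x^11, because 21·11 = 231 = 5·46 + 1 ≡ 1 (mod 46) and x^{46} = 1 for x ≠ 0 (Fermat). So φ⁻¹(37) = 37^11 mod 47.
Repeated squaring mod 47: 37^1 ≡ 37, 37^2 ≡ 37² = 1369 ≡ 6, 37^4 ≡ 6² = 36, 37^8 ≡ 36² = 1296 ≡ 27. Since 11 = 8 + 2 + 1, 37^11 ≡ 27·6·37: 27·6 = 162 ≡ 21, then 21·37 = 777 ≡ 25. So 37^11 ≡ 25 (mod 47).
Hence φ⁻¹(37) = 25.

25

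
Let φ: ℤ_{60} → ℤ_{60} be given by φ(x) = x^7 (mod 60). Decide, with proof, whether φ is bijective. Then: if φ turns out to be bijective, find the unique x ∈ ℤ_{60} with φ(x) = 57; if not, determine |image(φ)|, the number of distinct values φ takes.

45

φ(0) = 0^7 = 0.
φ(30): Repeated squaring mod 60: 30^1 ≡ 30, 30^2 ≡ 30² = 900 ≡ 0, 30^4 ≡ 0² = 0. Since 7 = 4 + 2 + 1, 30^7 ≡ 0·0·30: 0·0 = 0, then 0·30 = 0. So 30^7 ≡ 0 (mod 60).
So φ(0) = φ(30) = 0 while 0 ≠ 30, thus φ is not injective, hence not bijective.
Since φ is not bijective, we determine |image(φ)|. Computing x^7 mod 60 for each x (by repeated squaring, reducing mod 60 at every step), the values φ(0), φ(1), …, φ(59) are: 0, 1, 8, 27, 4, 5, 36, 43, 32, 9, 40, 11, 48, 37, 44, 15, 16, 53, 12, 19, 20, 21, 28, 47, 24, 25, 56, 3, 52, 29, 0, 31, 8, 57, 4, 35, 36, 13, 32, 39, 40, 41, 48, 7, 44, 45, 16, 23, 12, 49, 20, 51, 28, 17, 24, 55, 56, 33, 52, 59.
The distinct values are {0, 1, 3, 4, 5, 7, 8, 9, 11, 12, 13, 15, 16, 17, 19, 20, 21, 23, 24, 25, 27, 28, 29, 31, 32, 33, 35, 36, 37, 39, 40, 41, 43, 44, 45, 47, 48, 49, 51, 52, 53, 55, 56, 57, 59}; there are 45 of them.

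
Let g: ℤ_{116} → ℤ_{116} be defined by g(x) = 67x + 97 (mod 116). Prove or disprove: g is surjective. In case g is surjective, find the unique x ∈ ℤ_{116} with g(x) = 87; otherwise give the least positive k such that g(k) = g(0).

102

Since gcd(67, 116) = 1, 67 is invertible modulo 116. Euclid's algorithm: 116 = 1·67 + 49, 67 = 1·49 + 18, 49 = 2·18 + 13, 18 = 1·13 + 5, 13 = 2·5 + 3, 5 = 1·3 + 2, 3 = 1·2 + 1; back-substituting gives 1 = 71·67 − 41·116, so 67⁻¹ ≡ 71 (mod 116).
Then y ↦ 71(y − 97) is a two-sided inverse to g, so every y ∈ ℤ_{116} has a preimage.
Therefore g is surjective.
Since g is surjective, we find g⁻¹(87): we need 67x ≡ 87 − 97 ≡ 106 (mod 116). Using 67⁻¹ = 71: x ≡ 71·106 = 7526 = 64·116 + 102, so x = 102.
Check: g(102) = 67·102 + 97 = 6931 = 59·116 + 87 ≡ 87 (mod 116).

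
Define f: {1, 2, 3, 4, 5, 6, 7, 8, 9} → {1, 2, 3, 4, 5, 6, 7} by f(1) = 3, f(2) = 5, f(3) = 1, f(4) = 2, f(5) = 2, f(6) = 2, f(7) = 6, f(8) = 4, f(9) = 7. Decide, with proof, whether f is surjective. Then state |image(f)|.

7

Every element of the codomain has a preimage: 1 = f(3), 2 = f(4), 3 = f(1), 4 = f(8), 5 = f(2), 6 = f(7), 7 = f(9).
So f is surjective.
The image of f is {1, 2, 3, 4, 5, 6, 7}, which has 7 elements.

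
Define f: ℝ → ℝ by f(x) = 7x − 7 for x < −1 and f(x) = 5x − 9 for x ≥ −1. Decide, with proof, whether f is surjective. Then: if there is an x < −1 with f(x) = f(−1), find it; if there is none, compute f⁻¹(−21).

-2

Both pieces are strictly increasing (slopes 7 and 5), so each is injective on its own interval.
The left piece maps (−∞, −1) onto (−∞, −14); the right piece maps [−1, ∞) onto [−14, ∞).
These images together cover ℝ, so f is surjective.
Because the two images are disjoint, no x < −1 has f(x) = f(−1), so we compute f⁻¹(−21): −21 lies in (−∞, −14), so solve 7x − 7 = −21: x = (−21 + 7)/7 = −2.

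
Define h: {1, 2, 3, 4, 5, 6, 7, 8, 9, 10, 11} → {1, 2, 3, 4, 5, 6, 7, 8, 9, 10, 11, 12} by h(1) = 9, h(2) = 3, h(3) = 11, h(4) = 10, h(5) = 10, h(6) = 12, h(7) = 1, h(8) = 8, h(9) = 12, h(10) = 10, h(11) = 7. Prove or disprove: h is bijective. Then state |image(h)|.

8

h(4) = 10 = h(5) with 4 ≠ 5, so h is not injective, hence not bijective.
The image of h is {1, 3, 7, 8, 9, 10, 11, 12}, which has 8 elements.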